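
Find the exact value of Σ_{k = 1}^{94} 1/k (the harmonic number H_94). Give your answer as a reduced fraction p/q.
H_94 = 3684269126502577787295988888472646995861/718766754945489455304472257065075294400

Direct summation: H_94 = 1 + 1/2 + ... + 1/94. The least common denominator is lcm(1, ..., 94) = 718766754945489455304472257065075294400; over this denominator the numerator is 718766754945489455304472257065075294400 + 359383377472744727652236128532537647200 + 239588918315163151768157419021691764800 + 179691688736372363826118064266268823600 + 143753350989097891060894451413015058880 + 119794459157581575884078709510845882400 + 102680964992212779329210322437867899200 + 89845844368186181913059032133134411800 + 79862972771721050589385806340563921600 + 71876675494548945530447225706507529440 + 65342432267771768664042932460461390400 + 59897229578790787942039354755422941200 + 55289750380422265792651712081928868800 + 51340482496106389664605161218933949600 + 47917783663032630353631483804338352960 + 44922922184093090956529516066567205900 + 42280397349734673841439544533239723200 + 39931486385860525294692903170281960800 + 37829829207657339752866960898161857600 + 35938337747274472765223612853253764720 + 34226988330737593109736774145955966400 + 32671216133885884332021466230230695200 + 31250728475890845882803141611525012800 + 29948614789395393971019677377711470600 + 28750670197819578212178890282603011776 + 27644875190211132896325856040964434400 + 26620990923907016863128602113521307200 + 25670241248053194832302580609466974800 + 24785060515361705355326629553968113600 + 23958891831516315176815741902169176480 + 23186024353080305009821685711776622400 + 22461461092046545478264758033283602950 + 21780810755923922888014310820153796800 + 21140198674867336920719772266619861600 + 20536192998442555865842064487573579840 + 19965743192930262647346451585140980400 + 19426128512040255548769520461218251200 + 18914914603828669876433480449080928800 + 18429916793474088597550570693976289600 + 17969168873637236382611806426626882360 + 17530896462085108665962737977196958400 + 17113494165368796554868387072977983200 + 16715505928964871053592378071280820800 + 16335608066942942166010733115115347600 + 15972594554344210117877161268112784320 + 15625364237945422941401570805762506400 + 15292909679691265006478133129044155200 + 14974307394697696985509838688855735300 + 14668709284601825618458617491123985600 + 14375335098909789106089445141301505888 + 14093465783244891280479848177746574400 + 13822437595105566448162928020482217200 + 13561636885763951986876835038963684800 + 13310495461953508431564301056760653600 + 13068486453554353732808586492092278080 + 12835120624026597416151290304733487400 + 12609943069219113250955653632720619200 + 12392530257680852677663314776984056800 + 12182487371957448394991055204492801600 + 11979445915758157588407870951084588240 + 11783061556483433693515938640411070400 + 11593012176540152504910842855888311200 + 11408996110245864369912258048651988800 + 11230730546023272739132379016641801475 + 11057950076084453158530342416385773760 + 10890405377961961444007155410076898400 + 10727862014111782914992123239777243200 + 10570099337433668460359886133309930800 + 10416909491963615294267713870508337600 + 10268096499221277932921032243786789920 + 10123475421767457116964397986832046400 + 9982871596465131323673225792570490200 + 9846119930760129524718798041987332800 + 9713064256020127774384760230609125600 + 9583556732606526070726296760867670592 + 9457457301914334938216740224540464400 + 9334633181110252666291847494351627200 + 9214958396737044298775285346988144800 + 9098313353740372851955345026140193600 + 8984584436818618191305903213313441180 + 8873663641302338954376200704507102400 + 8765448231042554332981368988598479200 + 8659840421029993437403280205603316800 + 8556747082684398277434193536488991600 + 8456079469946934768287908906647944640 + 8357752964482435526796189035640410400 + 8261686838453901785108876517989371200 + 8167804033471471083005366557557673800 + 8076030954443701744994070304101969600 + 7986297277172105058938580634056392160 + 7898535768631752256093101725989838400 + 7812682118972711470700785402881253200 + 7728674784360101669940561903925540800 + 7646454839845632503239066564522077600 = 3684269126502577787295988888472646995861, so H_94 = 3684269126502577787295988888472646995861/718766754945489455304472257065075294400 (already in lowest terms) ≈ 5.12582. (The PNT-adjacent estimate ln(94) + γ ≈ 5.12051 matches within O(1/n).)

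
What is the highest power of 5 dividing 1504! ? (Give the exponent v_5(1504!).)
v_5(1504!) = 374

Legendre's formula: v_p(n!) = Σ_{k ≥ 1} ⌊n / p^k⌋. For p = 5, n = 1504, the terms are:
  ⌊1504/5^1⌋ = ⌊1504/5⌋ = 300
  ⌊1504/5^2⌋ = ⌊1504/25⌋ = 60
  ⌊1504/5^3⌋ = ⌊1504/125⌋ = 12
  ⌊1504/5^4⌋ = ⌊1504/625⌋ = 2
(the next term ⌊1504/5^5⌋ = 0, terminating the sum). Summing: v_5(1504!) = 300 + 60 + 12 + 2 = 374.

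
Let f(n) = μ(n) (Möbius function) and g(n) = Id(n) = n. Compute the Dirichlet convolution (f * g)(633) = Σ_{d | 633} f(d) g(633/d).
(μ * Id)(633) = 420

Divisors of 633: [1, 3, 211, 633]. For each d | 633:
  d = 1: μ(1) · Id(633/1) = 1 · 633 = 633
  d = 3: μ(3) · Id(633/3) = -1 · 211 = -211
  d = 211: μ(211) · Id(633/211) = -1 · 3 = -3
  d = 633: μ(633) · Id(633/633) = 1 · 1 = 1
Summing: (μ * Id)(633) = 633 + -211 + -3 + 1 = 420.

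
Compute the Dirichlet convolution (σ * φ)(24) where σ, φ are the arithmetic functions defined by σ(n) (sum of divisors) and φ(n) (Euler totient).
(σ * φ)(24) = 192

Divisors of 24: [1, 2, 3, 4, 6, 8, 12, 24]. For each d | 24:
  d = 1: σ(1) · φ(24/1) = 1 · 8 = 8
  d = 2: σ(2) · φ(24/2) = 3 · 4 = 12
  d = 3: σ(3) · φ(24/3) = 4 · 4 = 16
  d = 4: σ(4) · φ(24/4) = 7 · 2 = 14
  d = 6: σ(6) · φ(24/6) = 12 · 2 = 24
  d = 8: σ(8) · φ(24/8) = 15 · 2 = 30
  d = 12: σ(12) · φ(24/12) = 28 · 1 = 28
  d = 24: σ(24) · φ(24/24) = 60 · 1 = 60
Summing: (σ * φ)(24) = 8 + 12 + 16 + 14 + 24 + 30 + 28 + 60 = 192.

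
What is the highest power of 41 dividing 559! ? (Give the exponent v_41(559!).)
v_41(559!) = 13

Legendre's formula: v_p(n!) = Σ_{k ≥ 1} ⌊n / p^k⌋. For p = 41, n = 559, the terms are:
  ⌊559/41^1⌋ = ⌊559/41⌋ = 13
(the next term ⌊559/41^2⌋ = 0, terminating the sum). Summing: v_41(559!) = 13 = 13.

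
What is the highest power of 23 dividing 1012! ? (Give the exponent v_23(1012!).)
v_23(1012!) = 45

Legendre's formula: v_p(n!) = Σ_{k ≥ 1} ⌊n / p^k⌋. For p = 23, n = 1012, the terms are:
  ⌊1012/23^1⌋ = ⌊1012/23⌋ = 44
  ⌊1012/23^2⌋ = ⌊1012/529⌋ = 1
(the next term ⌊1012/23^3⌋ = 0, terminating the sum). Summing: v_23(1012!) = 44 + 1 = 45.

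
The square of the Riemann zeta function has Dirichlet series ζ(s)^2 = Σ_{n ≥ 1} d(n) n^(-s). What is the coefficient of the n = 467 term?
d(467) = 2

ζ(s)^2 = (Σ 1/m^s)(Σ 1/k^s). The coefficient of 1/n^s in the product is the number of ordered pairs (m, k) with mk = n, which equals d(n). For n = 467, divisors are [1, 467], so d(467) = 2.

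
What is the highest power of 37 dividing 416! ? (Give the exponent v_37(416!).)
v_37(416!) = 11

Legendre's formula: v_p(n!) = Σ_{k ≥ 1} ⌊n / p^k⌋. For p = 37, n = 416, the terms are:
  ⌊416/37^1⌋ = ⌊416/37⌋ = 11
(the next term ⌊416/37^2⌋ = 0, terminating the sum). Summing: v_37(416!) = 11 = 11.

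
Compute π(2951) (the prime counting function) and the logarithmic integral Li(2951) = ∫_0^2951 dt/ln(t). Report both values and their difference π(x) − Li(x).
π(2951) = 424;  Li(2951) ≈ 436.63;  π(x) − Li(x) ≈ -12.63.

Direct count of primes ≤ 2951 gives π(2951) = 424. Numerical evaluation of the logarithmic integral gives Li(2951) ≈ 436.63. The difference π(x) − Li(x) ≈ -12.63 is typically negative for small/moderate x (Li(x) overestimates), though Littlewood's theorem shows this sign changes infinitely often.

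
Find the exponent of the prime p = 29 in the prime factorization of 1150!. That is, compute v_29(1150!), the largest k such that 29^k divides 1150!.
v_29(1150!) = 40

Legendre's formula: v_p(n!) = Σ_{k ≥ 1} ⌊n / p^k⌋. For p = 29, n = 1150, the terms are:
  ⌊1150/29^1⌋ = ⌊1150/29⌋ = 39
  ⌊1150/29^2⌋ = ⌊1150/841⌋ = 1
(the next term ⌊1150/29^3⌋ = 0, terminating the sum). Summing: v_29(1150!) = 39 + 1 = 40.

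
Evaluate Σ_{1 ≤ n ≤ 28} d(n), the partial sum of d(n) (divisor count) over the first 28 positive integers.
Σ_{n ≤ 28} d(n) = 101

Compute d(n) for each 1 ≤ n ≤ 28: d(1) = 1, d(2) = 2, d(3) = 2, d(4) = 3, d(5) = 2, d(6) = 4, d(7) = 2, d(8) = 4, d(9) = 3, d(10) = 4, d(11) = 2, d(12) = 6, d(13) = 2, d(14) = 4, d(15) = 4, d(16) = 5, d(17) = 2, d(18) = 6, d(19) = 2, d(20) = 6, d(21) = 4, d(22) = 4, d(23) = 2, d(24) = 8, d(25) = 3, d(26) = 4, d(27) = 4, d(28) = 6. Summing all 28 values: 101. (Dirichlet's divisor formula: Σ_{n ≤ x} d(n) = x ln(x) + (2γ − 1) x + O(√x). For x = 28, the asymptotic estimate is ≈ 97.63.)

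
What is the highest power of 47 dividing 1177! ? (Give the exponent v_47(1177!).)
v_47(1177!) = 25

Legendre's formula: v_p(n!) = Σ_{k ≥ 1} ⌊n / p^k⌋. For p = 47, n = 1177, the terms are:
  ⌊1177/47^1⌋ = ⌊1177/47⌋ = 25
(the next term ⌊1177/47^2⌋ = 0, terminating the sum). Summing: v_47(1177!) = 25 = 25.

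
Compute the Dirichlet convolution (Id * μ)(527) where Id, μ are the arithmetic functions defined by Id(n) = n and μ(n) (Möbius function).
(Id * μ)(527) = 480

Divisors of 527: [1, 17, 31, 527]. For each d | 527:
  d = 1: Id(1) · μ(527/1) = 1 · 1 = 1
  d = 17: Id(17) · μ(527/17) = 17 · -1 = -17
  d = 31: Id(31) · μ(527/31) = 31 · -1 = -31
  d = 527: Id(527) · μ(527/527) = 527 · 1 = 527
Summing: (Id * μ)(527) = 1 + -17 + -31 + 527 = 480.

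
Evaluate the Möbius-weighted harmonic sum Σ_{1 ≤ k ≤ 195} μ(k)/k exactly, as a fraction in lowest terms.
Σ μ(k)/k = -43277238338814707352435871087729404219364080007991120795068950289487278357/2094340804123062964635950016266159511607730554966537454865305011530672742866

Values of μ(k) for 1 ≤ k ≤ 195: μ(1) = 1, μ(2) = -1, μ(3) = -1, μ(5) = -1, μ(6) = 1, μ(7) = -1, μ(10) = 1, μ(11) = -1, μ(13) = -1, μ(14) = 1, μ(15) = 1, μ(17) = -1, μ(19) = -1, μ(21) = 1, μ(22) = 1, μ(23) = -1, μ(26) = 1, μ(29) = -1, μ(30) = -1, μ(31) = -1, μ(33) = 1, μ(34) = 1, μ(35) = 1, μ(37) = -1, μ(38) = 1, μ(39) = 1, μ(41) = -1, μ(42) = -1, μ(43) = -1, μ(46) = 1, μ(47) = -1, μ(51) = 1, μ(53) = -1, μ(55) = 1, μ(57) = 1, μ(58) = 1, μ(59) = -1, μ(61) = -1, μ(62) = 1, μ(65) = 1, μ(66) = -1, μ(67) = -1, μ(69) = 1, μ(70) = -1, μ(71) = -1, μ(73) = -1, μ(74) = 1, μ(77) = 1, μ(78) = -1, μ(79) = -1, μ(82) = 1, μ(83) = -1, μ(85) = 1, μ(86) = 1, μ(87) = 1, μ(89) = -1, μ(91) = 1, μ(93) = 1, μ(94) = 1, μ(95) = 1, μ(97) = -1, μ(101) = -1, μ(102) = -1, μ(103) = -1, μ(105) = -1, μ(106) = 1, μ(107) = -1, μ(109) = -1, μ(110) = -1, μ(111) = 1, μ(113) = -1, μ(114) = -1, μ(115) = 1, μ(118) = 1, μ(119) = 1, μ(122) = 1, μ(123) = 1, μ(127) = -1, μ(129) = 1, μ(130) = -1, μ(131) = -1, μ(133) = 1, μ(134) = 1, μ(137) = -1, μ(138) = -1, μ(139) = -1, μ(141) = 1, μ(142) = 1, μ(143) = 1, μ(145) = 1, μ(146) = 1, μ(149) = -1, μ(151) = -1, μ(154) = -1, μ(155) = 1, μ(157) = -1, μ(158) = 1, μ(159) = 1, μ(161) = 1, μ(163) = -1, μ(165) = -1, μ(166) = 1, μ(167) = -1, μ(170) = -1, μ(173) = -1, μ(174) = -1, μ(177) = 1, μ(178) = 1, μ(179) = -1, μ(181) = -1, μ(182) = -1, μ(183) = 1, μ(185) = 1, μ(186) = -1, μ(187) = 1, μ(190) = -1, μ(191) = -1, μ(193) = -1, μ(194) = 1, μ(195) = -1, with μ = 0 on non-squarefree integers. Summing μ(k)/k for k where μ(k) ≠ 0 gives -43277238338814707352435871087729404219364080007991120795068950289487278357/2094340804123062964635950016266159511607730554966537454865305011530672742866 ≈ -0.0207. (PNT ⟺ this sum → 0 as n → ∞.)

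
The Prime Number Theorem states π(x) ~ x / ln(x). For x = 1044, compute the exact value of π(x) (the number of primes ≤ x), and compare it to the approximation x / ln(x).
π(1044) = 175;  x/ln(x) ≈ 150.20;  relative error ≈ 14.17%.

Directly count primes up to 1044: π(1044) = 175. The PNT approximation gives 1044/ln(1044) ≈ 1044/6.95081 ≈ 150.20. Relative error (π(x) − x/ln(x)) / π(x) ≈ 14.17%; the approximation is known to undercount slightly (Li(x) is a better estimate).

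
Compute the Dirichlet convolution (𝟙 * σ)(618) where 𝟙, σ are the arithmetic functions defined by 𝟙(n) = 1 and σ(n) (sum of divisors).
(𝟙 * σ)(618) = 2100

Divisors of 618: [1, 2, 3, 6, 103, 206, 309, 618]. For each d | 618:
  d = 1: 𝟙(1) · σ(618/1) = 1 · 1248 = 1248
  d = 2: 𝟙(2) · σ(618/2) = 1 · 416 = 416
  d = 3: 𝟙(3) · σ(618/3) = 1 · 312 = 312
  d = 6: 𝟙(6) · σ(618/6) = 1 · 104 = 104
  d = 103: 𝟙(103) · σ(618/103) = 1 · 12 = 12
  d = 206: 𝟙(206) · σ(618/206) = 1 · 4 = 4
  d = 309: 𝟙(309) · σ(618/309) = 1 · 3 = 3
  d = 618: 𝟙(618) · σ(618/618) = 1 · 1 = 1
Summing: (𝟙 * σ)(618) = 1248 + 416 + 312 + 104 + 12 + 4 + 3 + 1 = 2100.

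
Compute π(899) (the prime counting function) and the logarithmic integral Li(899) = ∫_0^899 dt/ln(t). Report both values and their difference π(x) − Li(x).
π(899) = 154;  Li(899) ≈ 162.88;  π(x) − Li(x) ≈ -8.88.

Direct count of primes ≤ 899 gives π(899) = 154. Numerical evaluation of the logarithmic integral gives Li(899) ≈ 162.88. The difference π(x) − Li(x) ≈ -8.88 is typically negative for small/moderate x (Li(x) overestimates), though Littlewood's theorem shows this sign changes infinitely often.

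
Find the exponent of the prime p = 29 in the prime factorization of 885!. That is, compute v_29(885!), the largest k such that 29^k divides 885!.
v_29(885!) = 31

Legendre's formula: v_p(n!) = Σ_{k ≥ 1} ⌊n / p^k⌋. For p = 29, n = 885, the terms are:
  ⌊885/29^1⌋ = ⌊885/29⌋ = 30
  ⌊885/29^2⌋ = ⌊885/841⌋ = 1
(the next term ⌊885/29^3⌋ = 0, terminating the sum). Summing: v_29(885!) = 30 + 1 = 31.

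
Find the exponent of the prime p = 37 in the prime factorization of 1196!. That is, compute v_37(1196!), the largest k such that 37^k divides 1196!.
v_37(1196!) = 32

Legendre's formula: v_p(n!) = Σ_{k ≥ 1} ⌊n / p^k⌋. For p = 37, n = 1196, the terms are:
  ⌊1196/37^1⌋ = ⌊1196/37⌋ = 32
(the next term ⌊1196/37^2⌋ = 0, terminating the sum). Summing: v_37(1196!) = 32 = 32.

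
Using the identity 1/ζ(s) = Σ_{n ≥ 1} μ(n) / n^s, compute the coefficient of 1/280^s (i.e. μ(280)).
μ(280) = 0

Factor n = 280 = 2^3 · 5 · 7. μ(n) = 0 if any exponent ≥ 2 (not squarefree); otherwise μ(n) = (−1)^{ω(n)} where ω(n) is the number of distinct prime factors. Applying: μ(280) = 0.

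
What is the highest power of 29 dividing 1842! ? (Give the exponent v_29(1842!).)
v_29(1842!) = 65

Legendre's formula: v_p(n!) = Σ_{k ≥ 1} ⌊n / p^k⌋. For p = 29, n = 1842, the terms are:
  ⌊1842/29^1⌋ = ⌊1842/29⌋ = 63
  ⌊1842/29^2⌋ = ⌊1842/841⌋ = 2
(the next term ⌊1842/29^3⌋ = 0, terminating the sum). Summing: v_29(1842!) = 63 + 2 = 65.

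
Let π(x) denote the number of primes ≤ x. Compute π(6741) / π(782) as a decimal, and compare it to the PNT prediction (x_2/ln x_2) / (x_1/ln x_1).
π(6741)/π(782) = 869/137 ≈ 6.3431;  PNT prediction ≈ 6.5139.

π(782) = 137 and π(6741) = 869, so π(6741)/π(782) ≈ 6.3431. The PNT-predicted ratio is (6741/ln(6741)) / (782/ln(782)) ≈ 6.5139. The two agree to within a few percent, as expected.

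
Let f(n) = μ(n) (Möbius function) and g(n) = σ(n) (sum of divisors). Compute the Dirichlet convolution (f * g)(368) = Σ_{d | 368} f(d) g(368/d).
(μ * σ)(368) = 368

Divisors of 368: [1, 2, 4, 8, 16, 23, 46, 92, 184, 368]. For each d | 368:
  d = 1: μ(1) · σ(368/1) = 1 · 744 = 744
  d = 2: μ(2) · σ(368/2) = -1 · 360 = -360
  d = 4: μ(4) · σ(368/4) = 0 · 168 = 0
  d = 8: μ(8) · σ(368/8) = 0 · 72 = 0
  d = 16: μ(16) · σ(368/16) = 0 · 24 = 0
  d = 23: μ(23) · σ(368/23) = -1 · 31 = -31
  d = 46: μ(46) · σ(368/46) = 1 · 15 = 15
  d = 92: μ(92) · σ(368/92) = 0 · 7 = 0
  d = 184: μ(184) · σ(368/184) = 0 · 3 = 0
  d = 368: μ(368) · σ(368/368) = 0 · 1 = 0
Summing: (μ * σ)(368) = 744 + -360 + 0 + 0 + 0 + -31 + 15 + 0 + 0 + 0 = 368.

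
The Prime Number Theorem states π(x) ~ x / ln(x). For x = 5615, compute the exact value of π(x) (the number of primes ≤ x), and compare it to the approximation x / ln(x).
π(5615) = 738;  x/ln(x) ≈ 650.40;  relative error ≈ 11.87%.

Directly count primes up to 5615: π(5615) = 738. The PNT approximation gives 5615/ln(5615) ≈ 5615/8.63320 ≈ 650.40. Relative error (π(x) − x/ln(x)) / π(x) ≈ 11.87%; the approximation is known to undercount slightly (Li(x) is a better estimate).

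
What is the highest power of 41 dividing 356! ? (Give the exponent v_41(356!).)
v_41(356!) = 8

Legendre's formula: v_p(n!) = Σ_{k ≥ 1} ⌊n / p^k⌋. For p = 41, n = 356, the terms are:
  ⌊356/41^1⌋ = ⌊356/41⌋ = 8
(the next term ⌊356/41^2⌋ = 0, terminating the sum). Summing: v_41(356!) = 8 = 8.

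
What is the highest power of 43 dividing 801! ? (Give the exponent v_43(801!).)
v_43(801!) = 18

Legendre's formula: v_p(n!) = Σ_{k ≥ 1} ⌊n / p^k⌋. For p = 43, n = 801, the terms are:
  ⌊801/43^1⌋ = ⌊801/43⌋ = 18
(the next term ⌊801/43^2⌋ = 0, terminating the sum). Summing: v_43(801!) = 18 = 18.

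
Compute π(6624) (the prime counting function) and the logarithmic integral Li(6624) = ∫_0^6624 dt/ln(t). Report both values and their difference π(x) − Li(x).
π(6624) = 855;  Li(6624) ≈ 871.73;  π(x) − Li(x) ≈ -16.73.

Direct count of primes ≤ 6624 gives π(6624) = 855. Numerical evaluation of the logarithmic integral gives Li(6624) ≈ 871.73. The difference π(x) − Li(x) ≈ -16.73 is typically negative for small/moderate x (Li(x) overestimates), though Littlewood's theorem shows this sign changes infinitely often.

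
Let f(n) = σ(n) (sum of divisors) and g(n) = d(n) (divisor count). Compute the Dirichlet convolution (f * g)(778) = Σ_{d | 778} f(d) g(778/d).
(σ * d)(778) = 1960

Divisors of 778: [1, 2, 389, 778]. For each d | 778:
  d = 1: σ(1) · d(778/1) = 1 · 4 = 4
  d = 2: σ(2) · d(778/2) = 3 · 2 = 6
  d = 389: σ(389) · d(778/389) = 390 · 2 = 780
  d = 778: σ(778) · d(778/778) = 1170 · 1 = 1170
Summing: (σ * d)(778) = 4 + 6 + 780 + 1170 = 1960.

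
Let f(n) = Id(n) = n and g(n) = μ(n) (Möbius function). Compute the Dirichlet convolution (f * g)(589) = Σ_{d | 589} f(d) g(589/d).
(Id * μ)(589) = 540

Divisors of 589: [1, 19, 31, 589]. For each d | 589:
  d = 1: Id(1) · μ(589/1) = 1 · 1 = 1
  d = 19: Id(19) · μ(589/19) = 19 · -1 = -19
  d = 31: Id(31) · μ(589/31) = 31 · -1 = -31
  d = 589: Id(589) · μ(589/589) = 589 · 1 = 589
Summing: (Id * μ)(589) = 1 + -19 + -31 + 589 = 540.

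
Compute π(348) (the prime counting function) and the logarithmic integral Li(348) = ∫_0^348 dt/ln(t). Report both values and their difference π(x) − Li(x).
π(348) = 69;  Li(348) ≈ 76.64;  π(x) − Li(x) ≈ -7.64.

Direct count of primes ≤ 348 gives π(348) = 69. Numerical evaluation of the logarithmic integral gives Li(348) ≈ 76.64. The difference π(x) − Li(x) ≈ -7.64 is typically negative for small/moderate x (Li(x) overestimates), though Littlewood's theorem shows this sign changes infinitely often.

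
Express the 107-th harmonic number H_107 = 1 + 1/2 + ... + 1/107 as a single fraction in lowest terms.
H_107 = 81560682312293522125469128981858530591444536467/15521442759214556458772607587176753329489754560

Direct summation: H_107 = 1 + 1/2 + ... + 1/107. The least common denominator is lcm(1, ..., 107) = 77607213796072782293863037935883766647448772800; over this denominator the numerator is 77607213796072782293863037935883766647448772800 + 38803606898036391146931518967941883323724386400 + 25869071265357594097954345978627922215816257600 + 19401803449018195573465759483970941661862193200 + 15521442759214556458772607587176753329489754560 + 12934535632678797048977172989313961107908128800 + 11086744828010397470551862562269109521064110400 + 9700901724509097786732879741985470830931096600 + 8623023755119198032651448659542640738605419200 + 7760721379607278229386303793588376664744877280 + 7055201254188434753987548903262160604313524800 + 6467267816339398524488586494656980553954064400 + 5969785676620983253374079841221828203649905600 + 5543372414005198735275931281134554760532055200 + 5173814253071518819590869195725584443163251520 + 4850450862254548893366439870992735415465548300 + 4565130223298398958462531643287280391026398400 + 4311511877559599016325724329771320369302709600 + 4084590199793304331255949365046514034076251200 + 3880360689803639114693151896794188332372438640 + 3695581609336799156850620854089703173688036800 + 3527600627094217376993774451631080302156762400 + 3374226686785773143211436431994946375976033600 + 3233633908169699262244293247328490276977032200 + 3104288551842911291754521517435350665897950912 + 2984892838310491626687039920610914101824952800 + 2874341251706399344217149553180880246201806400 + 2771686207002599367637965640567277380266027600 + 2676110820554233872202173721927026436118923200 + 2586907126535759409795434597862792221581625760 + 2503458509550734912705259288254315053143508800 + 2425225431127274446683219935496367707732774150 + 2351733751396144917995849634420720201437841600 + 2282565111649199479231265821643640195513199200 + 2217348965602079494110372512453821904212822080 + 2155755938779799508162862164885660184651354800 + 2097492264758723845780082106375236936417534400 + 2042295099896652165627974682523257017038125600 + 1989928558873661084458026613740609401216635200 + 1940180344901819557346575948397094166186219320 + 1892858873074945909606415559411799186523140800 + 1847790804668399578425310427044851586844018400 + 1804818925490064704508442742694971317382529600 + 1763800313547108688496887225815540151078381200 + 1724604751023839606530289731908528147721083840 + 1687113343392886571605718215997473187988016800 + 1651217314810059197741766764593271630796782400 + 1616816954084849631122146623664245138488516100 + 1583820689715771067221694651752729931580587200 + 1552144275921455645877260758717675332948975456 + 1521710074432799652820843881095760130342132800 + 1492446419155245813343519960305457050912476400 + 1464287052756090231959679961054410691461297600 + 1437170625853199672108574776590440123100903200 + 1411040250837686950797509780652432120862704960 + 1385843103501299683818982820283638690133013800 + 1361530066597768110418649788348838011358750400 + 1338055410277116936101086860963513218059461600 + 1315376505018182750743441320947182485549979200 + 1293453563267879704897717298931396110790812880 + 1272249406492996431046935048129242076187684800 + 1251729254775367456352629644127157526571754400 + 1231860536445599718950206951363234391229345600 + 1212612715563637223341609967748183853866387075 + 1193957135324196650674815968244365640729981120 + 1175866875698072458997924817210360100718920800 + 1158316623821981825281537879640056218618638400 + 1141282555824599739615632910821820097756599600 + 1124742228928591047737145477331648791992011200 + 1108674482801039747055186256226910952106411040 + 1093059349240461722448775182195546009118996800 + 1077877969389899754081431082442830092325677400 + 1063112517754421675258397779943613241745873600 + 1048746132379361922890041053187618468208767200 + 1034762850614303763918173839145116888632650304 + 1021147549948326082813987341261628508519062800 + 1007885893455490679141078414751737229187646400 + 994964279436830542229013306870304700608317600 + 982369794886997244226114404251693248701883200 + 970090172450909778673287974198547083093109660 + 958113750568799781405716517726960082067268800 + 946429436537472954803207779705899593261570400 + 935026672241840750528470336576912851174081600 + 923895402334199789212655213522425793422009200 + 913026044659679791692506328657456078205279680 + 902409462745032352254221371347485658691264800 + 892036940184744624067391240642342145372974400 + 881900156773554344248443612907770075539190600 + 871991166248008789818685819504311984802795200 + 862302375511919803265144865954264073860541920 + 852826525231569036196297120174546886235700800 + 843556671696443285802859107998736593994008400 + 834486169850244970901753096084771684381169600 + 825608657405029598870883382296635815398391200 + 816918039958660866251189873009302806815250240 + 808408477042424815561073311832122569244258050 + 800074369031678167977969463256533676777822400 + 791910344857885533610847325876364965790293600 + 783911250465381639331949878140240067145947200 + 776072137960727822938630379358837666474487728 + 768388255406661210830327108276076897499492800 + 760855037216399826410421940547880065171066400 + 753468095107502740717116873163920064538337600 + 746223209577622906671759980152728525456238200 + 739116321867359831370124170817940634737607360 + 732143526378045115979839980527205345730648800 + 725301063514698899942645214354053893901390400 = 407803411561467610627345644909292652957222682335, so H_107 = 407803411561467610627345644909292652957222682335/77607213796072782293863037935883766647448772800; reducing by gcd(407803411561467610627345644909292652957222682335, 77607213796072782293863037935883766647448772800) = 5 gives 81560682312293522125469128981858530591444536467/15521442759214556458772607587176753329489754560 ≈ 5.25471. (The PNT-adjacent estimate ln(107) + γ ≈ 5.25004 matches within O(1/n).)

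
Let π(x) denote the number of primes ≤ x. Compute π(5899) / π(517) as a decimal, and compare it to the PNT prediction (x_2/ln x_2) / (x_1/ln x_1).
π(5899)/π(517) = 776/97 ≈ 8.0000;  PNT prediction ≈ 8.2108.

π(517) = 97 and π(5899) = 776, so π(5899)/π(517) ≈ 8.0000. The PNT-predicted ratio is (5899/ln(5899)) / (517/ln(517)) ≈ 8.2108. The two agree to within a few percent, as expected.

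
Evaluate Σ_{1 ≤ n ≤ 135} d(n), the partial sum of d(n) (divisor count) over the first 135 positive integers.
Σ_{n ≤ 135} d(n) = 687

Compute d(n) for each 1 ≤ n ≤ 135: d(1) = 1, d(2) = 2, d(3) = 2, d(4) = 3, d(5) = 2, d(6) = 4, d(7) = 2, d(8) = 4, d(9) = 3, d(10) = 4, d(11) = 2, d(12) = 6, d(13) = 2, d(14) = 4, d(15) = 4, d(16) = 5, d(17) = 2, d(18) = 6, d(19) = 2, d(20) = 6, d(21) = 4, d(22) = 4, d(23) = 2, d(24) = 8, d(25) = 3, d(26) = 4, d(27) = 4, d(28) = 6, d(29) = 2, d(30) = 8, d(31) = 2, d(32) = 6, d(33) = 4, d(34) = 4, d(35) = 4, d(36) = 9, d(37) = 2, d(38) = 4, d(39) = 4, d(40) = 8, d(41) = 2, d(42) = 8, d(43) = 2, d(44) = 6, d(45) = 6, d(46) = 4, d(47) = 2, d(48) = 10, d(49) = 3, d(50) = 6, d(51) = 4, d(52) = 6, d(53) = 2, d(54) = 8, d(55) = 4, d(56) = 8, d(57) = 4, d(58) = 4, d(59) = 2, d(60) = 12, d(61) = 2, d(62) = 4, d(63) = 6, d(64) = 7, d(65) = 4, d(66) = 8, d(67) = 2, d(68) = 6, d(69) = 4, d(70) = 8, d(71) = 2, d(72) = 12, d(73) = 2, d(74) = 4, d(75) = 6, d(76) = 6, d(77) = 4, d(78) = 8, d(79) = 2, d(80) = 10, d(81) = 5, d(82) = 4, d(83) = 2, d(84) = 12, d(85) = 4, d(86) = 4, d(87) = 4, d(88) = 8, d(89) = 2, d(90) = 12, d(91) = 4, d(92) = 6, d(93) = 4, d(94) = 4, d(95) = 4, d(96) = 12, d(97) = 2, d(98) = 6, d(99) = 6, d(100) = 9, d(101) = 2, d(102) = 8, d(103) = 2, d(104) = 8, d(105) = 8, d(106) = 4, d(107) = 2, d(108) = 12, d(109) = 2, d(110) = 8, d(111) = 4, d(112) = 10, d(113) = 2, d(114) = 8, d(115) = 4, d(116) = 6, d(117) = 6, d(118) = 4, d(119) = 4, d(120) = 16, d(121) = 3, d(122) = 4, d(123) = 4, d(124) = 6, d(125) = 4, d(126) = 12, d(127) = 2, d(128) = 8, d(129) = 4, d(130) = 8, d(131) = 2, d(132) = 12, d(133) = 4, d(134) = 4, d(135) = 8. Summing all 135 values: 687. (Dirichlet's divisor formula: Σ_{n ≤ x} d(n) = x ln(x) + (2γ − 1) x + O(√x). For x = 135, the asymptotic estimate is ≈ 683.06.)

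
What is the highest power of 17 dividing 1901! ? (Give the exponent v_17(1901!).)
v_17(1901!) = 117

Legendre's formula: v_p(n!) = Σ_{k ≥ 1} ⌊n / p^k⌋. For p = 17, n = 1901, the terms are:
  ⌊1901/17^1⌋ = ⌊1901/17⌋ = 111
  ⌊1901/17^2⌋ = ⌊1901/289⌋ = 6
(the next term ⌊1901/17^3⌋ = 0, terminating the sum). Summing: v_17(1901!) = 111 + 6 = 117.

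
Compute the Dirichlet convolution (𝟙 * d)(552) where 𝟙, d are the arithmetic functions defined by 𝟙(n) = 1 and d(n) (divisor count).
(𝟙 * d)(552) = 90

Divisors of 552: [1, 2, 3, 4, 6, 8, 12, 23, 24, 46, 69, 92, 138, 184, 276, 552]. For each d | 552:
  d = 1: 𝟙(1) · d(552/1) = 1 · 16 = 16
  d = 2: 𝟙(2) · d(552/2) = 1 · 12 = 12
  d = 3: 𝟙(3) · d(552/3) = 1 · 8 = 8
  d = 4: 𝟙(4) · d(552/4) = 1 · 8 = 8
  d = 6: 𝟙(6) · d(552/6) = 1 · 6 = 6
  d = 8: 𝟙(8) · d(552/8) = 1 · 4 = 4
  d = 12: 𝟙(12) · d(552/12) = 1 · 4 = 4
  d = 23: 𝟙(23) · d(552/23) = 1 · 8 = 8
  d = 24: 𝟙(24) · d(552/24) = 1 · 2 = 2
  d = 46: 𝟙(46) · d(552/46) = 1 · 6 = 6
  d = 69: 𝟙(69) · d(552/69) = 1 · 4 = 4
  d = 92: 𝟙(92) · d(552/92) = 1 · 4 = 4
  d = 138: 𝟙(138) · d(552/138) = 1 · 3 = 3
  d = 184: 𝟙(184) · d(552/184) = 1 · 2 = 2
  d = 276: 𝟙(276) · d(552/276) = 1 · 2 = 2
  d = 552: 𝟙(552) · d(552/552) = 1 · 1 = 1
Summing: (𝟙 * d)(552) = 16 + 12 + 8 + 8 + 6 + 4 + 4 + 8 + 2 + 6 + 4 + 4 + 3 + 2 + 2 + 1 = 90.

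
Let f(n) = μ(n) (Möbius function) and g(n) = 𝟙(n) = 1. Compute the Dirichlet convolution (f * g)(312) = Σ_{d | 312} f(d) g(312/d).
(μ * 𝟙)(312) = 0

Divisors of 312: [1, 2, 3, 4, 6, 8, 12, 13, 24, 26, 39, 52, 78, 104, 156, 312]. For each d | 312:
  d = 1: μ(1) · 𝟙(312/1) = 1 · 1 = 1
  d = 2: μ(2) · 𝟙(312/2) = -1 · 1 = -1
  d = 3: μ(3) · 𝟙(312/3) = -1 · 1 = -1
  d = 4: μ(4) · 𝟙(312/4) = 0 · 1 = 0
  d = 6: μ(6) · 𝟙(312/6) = 1 · 1 = 1
  d = 8: μ(8) · 𝟙(312/8) = 0 · 1 = 0
  d = 12: μ(12) · 𝟙(312/12) = 0 · 1 = 0
  d = 13: μ(13) · 𝟙(312/13) = -1 · 1 = -1
  d = 24: μ(24) · 𝟙(312/24) = 0 · 1 = 0
  d = 26: μ(26) · 𝟙(312/26) = 1 · 1 = 1
  d = 39: μ(39) · 𝟙(312/39) = 1 · 1 = 1
  d = 52: μ(52) · 𝟙(312/52) = 0 · 1 = 0
  d = 78: μ(78) · 𝟙(312/78) = -1 · 1 = -1
  d = 104: μ(104) · 𝟙(312/104) = 0 · 1 = 0
  d = 156: μ(156) · 𝟙(312/156) = 0 · 1 = 0
  d = 312: μ(312) · 𝟙(312/312) = 0 · 1 = 0
Summing: (μ * 𝟙)(312) = 1 + -1 + -1 + 0 + 1 + 0 + 0 + -1 + 0 + 1 + 1 + 0 + -1 + 0 + 0 + 0 = 0.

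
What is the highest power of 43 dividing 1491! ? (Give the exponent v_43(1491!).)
v_43(1491!) = 34

Legendre's formula: v_p(n!) = Σ_{k ≥ 1} ⌊n / p^k⌋. For p = 43, n = 1491, the terms are:
  ⌊1491/43^1⌋ = ⌊1491/43⌋ = 34
(the next term ⌊1491/43^2⌋ = 0, terminating the sum). Summing: v_43(1491!) = 34 = 34.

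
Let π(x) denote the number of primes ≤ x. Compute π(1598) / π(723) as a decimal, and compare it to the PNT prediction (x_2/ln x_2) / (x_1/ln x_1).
π(1598)/π(723) = 251/128 ≈ 1.9609;  PNT prediction ≈ 1.9726.

π(723) = 128 and π(1598) = 251, so π(1598)/π(723) ≈ 1.9609. The PNT-predicted ratio is (1598/ln(1598)) / (723/ln(723)) ≈ 1.9726. The two agree to within a few percent, as expected.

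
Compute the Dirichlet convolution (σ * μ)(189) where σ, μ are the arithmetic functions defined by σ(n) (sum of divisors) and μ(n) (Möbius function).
(σ * μ)(189) = 189

Divisors of 189: [1, 3, 7, 9, 21, 27, 63, 189]. For each d | 189:
  d = 1: σ(1) · μ(189/1) = 1 · 0 = 0
  d = 3: σ(3) · μ(189/3) = 4 · 0 = 0
  d = 7: σ(7) · μ(189/7) = 8 · 0 = 0
  d = 9: σ(9) · μ(189/9) = 13 · 1 = 13
  d = 21: σ(21) · μ(189/21) = 32 · 0 = 0
  d = 27: σ(27) · μ(189/27) = 40 · -1 = -40
  d = 63: σ(63) · μ(189/63) = 104 · -1 = -104
  d = 189: σ(189) · μ(189/189) = 320 · 1 = 320
Summing: (σ * μ)(189) = 0 + 0 + 0 + 13 + 0 + -40 + -104 + 320 = 189.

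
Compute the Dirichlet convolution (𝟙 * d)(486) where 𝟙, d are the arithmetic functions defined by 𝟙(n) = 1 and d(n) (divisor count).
(𝟙 * d)(486) = 63

Divisors of 486: [1, 2, 3, 6, 9, 18, 27, 54, 81, 162, 243, 486]. For each d | 486:
  d = 1: 𝟙(1) · d(486/1) = 1 · 12 = 12
  d = 2: 𝟙(2) · d(486/2) = 1 · 6 = 6
  d = 3: 𝟙(3) · d(486/3) = 1 · 10 = 10
  d = 6: 𝟙(6) · d(486/6) = 1 · 5 = 5
  d = 9: 𝟙(9) · d(486/9) = 1 · 8 = 8
  d = 18: 𝟙(18) · d(486/18) = 1 · 4 = 4
  d = 27: 𝟙(27) · d(486/27) = 1 · 6 = 6
  d = 54: 𝟙(54) · d(486/54) = 1 · 3 = 3
  d = 81: 𝟙(81) · d(486/81) = 1 · 4 = 4
  d = 162: 𝟙(162) · d(486/162) = 1 · 2 = 2
  d = 243: 𝟙(243) · d(486/243) = 1 · 2 = 2
  d = 486: 𝟙(486) · d(486/486) = 1 · 1 = 1
Summing: (𝟙 * d)(486) = 12 + 6 + 10 + 5 + 8 + 4 + 6 + 3 + 4 + 2 + 2 + 1 = 63.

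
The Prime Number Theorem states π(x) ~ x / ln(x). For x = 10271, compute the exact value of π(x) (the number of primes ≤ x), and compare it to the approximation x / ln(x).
π(10271) = 1260;  x/ln(x) ≈ 1111.93;  relative error ≈ 11.75%.

Directly count primes up to 10271: π(10271) = 1260. The PNT approximation gives 10271/ln(10271) ≈ 10271/9.23708 ≈ 1111.93. Relative error (π(x) − x/ln(x)) / π(x) ≈ 11.75%; the approximation is known to undercount slightly (Li(x) is a better estimate).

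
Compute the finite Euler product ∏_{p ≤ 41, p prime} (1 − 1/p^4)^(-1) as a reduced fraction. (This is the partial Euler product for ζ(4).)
∏ = 56920287300311688614065768651369188407/52590894536588738800643997696000000000

The primes p ≤ 41 are [2, 3, 5, 7, 11, 13, 17, 19, 23, 29, 31, 37, 41]. For each prime, (1 − 1/p^4)^(-1) = p^4 / (p^4 − 1). The product is (1 − 1/2^4)^(-1), (1 − 1/3^4)^(-1), (1 − 1/5^4)^(-1), (1 − 1/7^4)^(-1), (1 − 1/11^4)^(-1), (1 − 1/13^4)^(-1), (1 − 1/17^4)^(-1), (1 − 1/19^4)^(-1), (1 − 1/23^4)^(-1), (1 − 1/29^4)^(-1), (1 − 1/31^4)^(-1), (1 − 1/37^4)^(-1), (1 − 1/41^4)^(-1) = ∏ p^4 / (p^4 − 1) = 56920287300311688614065768651369188407/52590894536588738800643997696000000000.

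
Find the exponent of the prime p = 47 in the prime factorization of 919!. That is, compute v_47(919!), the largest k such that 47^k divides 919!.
v_47(919!) = 19

Legendre's formula: v_p(n!) = Σ_{k ≥ 1} ⌊n / p^k⌋. For p = 47, n = 919, the terms are:
  ⌊919/47^1⌋ = ⌊919/47⌋ = 19
(the next term ⌊919/47^2⌋ = 0, terminating the sum). Summing: v_47(919!) = 19 = 19.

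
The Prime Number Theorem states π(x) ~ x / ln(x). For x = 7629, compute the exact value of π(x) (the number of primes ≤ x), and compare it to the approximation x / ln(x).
π(7629) = 968;  x/ln(x) ≈ 853.38;  relative error ≈ 11.84%.

Directly count primes up to 7629: π(7629) = 968. The PNT approximation gives 7629/ln(7629) ≈ 7629/8.93971 ≈ 853.38. Relative error (π(x) − x/ln(x)) / π(x) ≈ 11.84%; the approximation is known to undercount slightly (Li(x) is a better estimate).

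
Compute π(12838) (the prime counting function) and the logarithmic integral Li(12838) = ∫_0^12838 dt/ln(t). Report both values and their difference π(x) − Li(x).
π(12838) = 1530;  Li(12838) ≈ 1550.00;  π(x) − Li(x) ≈ -20.00.

Direct count of primes ≤ 12838 gives π(12838) = 1530. Numerical evaluation of the logarithmic integral gives Li(12838) ≈ 1550.00. The difference π(x) − Li(x) ≈ -20.00 is typically negative for small/moderate x (Li(x) overestimates), though Littlewood's theorem shows this sign changes infinitely often.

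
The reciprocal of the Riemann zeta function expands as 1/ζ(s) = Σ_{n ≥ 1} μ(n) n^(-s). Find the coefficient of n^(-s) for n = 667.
μ(667) = 1

Factor n = 667 = 23 · 29. μ(n) = 0 if any exponent ≥ 2 (not squarefree); otherwise μ(n) = (−1)^{ω(n)} where ω(n) is the number of distinct prime factors. Applying: μ(667) = 1.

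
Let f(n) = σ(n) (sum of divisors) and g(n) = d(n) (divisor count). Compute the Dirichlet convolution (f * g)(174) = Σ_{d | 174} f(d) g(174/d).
(σ * d)(174) = 960

Divisors of 174: [1, 2, 3, 6, 29, 58, 87, 174]. For each d | 174:
  d = 1: σ(1) · d(174/1) = 1 · 8 = 8
  d = 2: σ(2) · d(174/2) = 3 · 4 = 12
  d = 3: σ(3) · d(174/3) = 4 · 4 = 16
  d = 6: σ(6) · d(174/6) = 12 · 2 = 24
  d = 29: σ(29) · d(174/29) = 30 · 4 = 120
  d = 58: σ(58) · d(174/58) = 90 · 2 = 180
  d = 87: σ(87) · d(174/87) = 120 · 2 = 240
  d = 174: σ(174) · d(174/174) = 360 · 1 = 360
Summing: (σ * d)(174) = 8 + 12 + 16 + 24 + 120 + 180 + 240 + 360 = 960.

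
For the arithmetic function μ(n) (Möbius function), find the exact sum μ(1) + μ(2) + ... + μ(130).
Σ_{n ≤ 130} μ(n) = -2

Compute μ(n) for each 1 ≤ n ≤ 130: μ(1) = 1, μ(2) = -1, μ(3) = -1, μ(4) = 0, μ(5) = -1, μ(6) = 1, μ(7) = -1, μ(8) = 0, μ(9) = 0, μ(10) = 1, μ(11) = -1, μ(12) = 0, μ(13) = -1, μ(14) = 1, μ(15) = 1, μ(16) = 0, μ(17) = -1, μ(18) = 0, μ(19) = -1, μ(20) = 0, μ(21) = 1, μ(22) = 1, μ(23) = -1, μ(24) = 0, μ(25) = 0, μ(26) = 1, μ(27) = 0, μ(28) = 0, μ(29) = -1, μ(30) = -1, μ(31) = -1, μ(32) = 0, μ(33) = 1, μ(34) = 1, μ(35) = 1, μ(36) = 0, μ(37) = -1, μ(38) = 1, μ(39) = 1, μ(40) = 0, μ(41) = -1, μ(42) = -1, μ(43) = -1, μ(44) = 0, μ(45) = 0, μ(46) = 1, μ(47) = -1, μ(48) = 0, μ(49) = 0, μ(50) = 0, μ(51) = 1, μ(52) = 0, μ(53) = -1, μ(54) = 0, μ(55) = 1, μ(56) = 0, μ(57) = 1, μ(58) = 1, μ(59) = -1, μ(60) = 0, μ(61) = -1, μ(62) = 1, μ(63) = 0, μ(64) = 0, μ(65) = 1, μ(66) = -1, μ(67) = -1, μ(68) = 0, μ(69) = 1, μ(70) = -1, μ(71) = -1, μ(72) = 0, μ(73) = -1, μ(74) = 1, μ(75) = 0, μ(76) = 0, μ(77) = 1, μ(78) = -1, μ(79) = -1, μ(80) = 0, μ(81) = 0, μ(82) = 1, μ(83) = -1, μ(84) = 0, μ(85) = 1, μ(86) = 1, μ(87) = 1, μ(88) = 0, μ(89) = -1, μ(90) = 0, μ(91) = 1, μ(92) = 0, μ(93) = 1, μ(94) = 1, μ(95) = 1, μ(96) = 0, μ(97) = -1, μ(98) = 0, μ(99) = 0, μ(100) = 0, μ(101) = -1, μ(102) = -1, μ(103) = -1, μ(104) = 0, μ(105) = -1, μ(106) = 1, μ(107) = -1, μ(108) = 0, μ(109) = -1, μ(110) = -1, μ(111) = 1, μ(112) = 0, μ(113) = -1, μ(114) = -1, μ(115) = 1, μ(116) = 0, μ(117) = 0, μ(118) = 1, μ(119) = 1, μ(120) = 0, μ(121) = 0, μ(122) = 1, μ(123) = 1, μ(124) = 0, μ(125) = 0, μ(126) = 0, μ(127) = -1, μ(128) = 0, μ(129) = 1, μ(130) = -1. Summing all 130 values: -2. (Mertens function M(x) = Σ_{n ≤ x} μ(n); on average M(x) should be small (PNT ⟺ M(x) = o(x)).)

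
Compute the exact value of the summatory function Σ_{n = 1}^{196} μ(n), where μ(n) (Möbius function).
Σ_{n ≤ 196} μ(n) = -6

Compute μ(n) for each 1 ≤ n ≤ 196: μ(1) = 1, μ(2) = -1, μ(3) = -1, μ(4) = 0, μ(5) = -1, μ(6) = 1, μ(7) = -1, μ(8) = 0, μ(9) = 0, μ(10) = 1, μ(11) = -1, μ(12) = 0, μ(13) = -1, μ(14) = 1, μ(15) = 1, μ(16) = 0, μ(17) = -1, μ(18) = 0, μ(19) = -1, μ(20) = 0, μ(21) = 1, μ(22) = 1, μ(23) = -1, μ(24) = 0, μ(25) = 0, μ(26) = 1, μ(27) = 0, μ(28) = 0, μ(29) = -1, μ(30) = -1, μ(31) = -1, μ(32) = 0, μ(33) = 1, μ(34) = 1, μ(35) = 1, μ(36) = 0, μ(37) = -1, μ(38) = 1, μ(39) = 1, μ(40) = 0, μ(41) = -1, μ(42) = -1, μ(43) = -1, μ(44) = 0, μ(45) = 0, μ(46) = 1, μ(47) = -1, μ(48) = 0, μ(49) = 0, μ(50) = 0, μ(51) = 1, μ(52) = 0, μ(53) = -1, μ(54) = 0, μ(55) = 1, μ(56) = 0, μ(57) = 1, μ(58) = 1, μ(59) = -1, μ(60) = 0, μ(61) = -1, μ(62) = 1, μ(63) = 0, μ(64) = 0, μ(65) = 1, μ(66) = -1, μ(67) = -1, μ(68) = 0, μ(69) = 1, μ(70) = -1, μ(71) = -1, μ(72) = 0, μ(73) = -1, μ(74) = 1, μ(75) = 0, μ(76) = 0, μ(77) = 1, μ(78) = -1, μ(79) = -1, μ(80) = 0, μ(81) = 0, μ(82) = 1, μ(83) = -1, μ(84) = 0, μ(85) = 1, μ(86) = 1, μ(87) = 1, μ(88) = 0, μ(89) = -1, μ(90) = 0, μ(91) = 1, μ(92) = 0, μ(93) = 1, μ(94) = 1, μ(95) = 1, μ(96) = 0, μ(97) = -1, μ(98) = 0, μ(99) = 0, μ(100) = 0, μ(101) = -1, μ(102) = -1, μ(103) = -1, μ(104) = 0, μ(105) = -1, μ(106) = 1, μ(107) = -1, μ(108) = 0, μ(109) = -1, μ(110) = -1, μ(111) = 1, μ(112) = 0, μ(113) = -1, μ(114) = -1, μ(115) = 1, μ(116) = 0, μ(117) = 0, μ(118) = 1, μ(119) = 1, μ(120) = 0, μ(121) = 0, μ(122) = 1, μ(123) = 1, μ(124) = 0, μ(125) = 0, μ(126) = 0, μ(127) = -1, μ(128) = 0, μ(129) = 1, μ(130) = -1, μ(131) = -1, μ(132) = 0, μ(133) = 1, μ(134) = 1, μ(135) = 0, μ(136) = 0, μ(137) = -1, μ(138) = -1, μ(139) = -1, μ(140) = 0, μ(141) = 1, μ(142) = 1, μ(143) = 1, μ(144) = 0, μ(145) = 1, μ(146) = 1, μ(147) = 0, μ(148) = 0, μ(149) = -1, μ(150) = 0, μ(151) = -1, μ(152) = 0, μ(153) = 0, μ(154) = -1, μ(155) = 1, μ(156) = 0, μ(157) = -1, μ(158) = 1, μ(159) = 1, μ(160) = 0, μ(161) = 1, μ(162) = 0, μ(163) = -1, μ(164) = 0, μ(165) = -1, μ(166) = 1, μ(167) = -1, μ(168) = 0, μ(169) = 0, μ(170) = -1, μ(171) = 0, μ(172) = 0, μ(173) = -1, μ(174) = -1, μ(175) = 0, μ(176) = 0, μ(177) = 1, μ(178) = 1, μ(179) = -1, μ(180) = 0, μ(181) = -1, μ(182) = -1, μ(183) = 1, μ(184) = 0, μ(185) = 1, μ(186) = -1, μ(187) = 1, μ(188) = 0, μ(189) = 0, μ(190) = -1, μ(191) = -1, μ(192) = 0, μ(193) = -1, μ(194) = 1, μ(195) = -1, μ(196) = 0. Summing all 196 values: -6. (Mertens function M(x) = Σ_{n ≤ x} μ(n); on average M(x) should be small (PNT ⟺ M(x) = o(x)).)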